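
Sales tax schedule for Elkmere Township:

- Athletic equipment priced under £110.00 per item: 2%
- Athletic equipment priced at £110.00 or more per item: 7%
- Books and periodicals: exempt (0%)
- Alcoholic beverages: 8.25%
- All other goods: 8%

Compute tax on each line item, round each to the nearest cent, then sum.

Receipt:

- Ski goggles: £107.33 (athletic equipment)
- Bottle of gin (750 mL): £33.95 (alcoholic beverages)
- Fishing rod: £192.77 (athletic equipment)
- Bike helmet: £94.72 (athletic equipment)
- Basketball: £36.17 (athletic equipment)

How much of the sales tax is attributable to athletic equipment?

£18.25

Ski goggles £107.33: athletic equipment, under £110.00 → 2% → £2.15
Fishing rod £192.77: athletic equipment, £110.00 or more → 7% → £13.49
Bike helmet £94.72: athletic equipment, under £110.00 → 2% → £1.89
Basketball £36.17: athletic equipment, under £110.00 → 2% → £0.72
Tax on athletic equipment = £2.15 + £13.49 + £1.89 + £0.72 = £18.25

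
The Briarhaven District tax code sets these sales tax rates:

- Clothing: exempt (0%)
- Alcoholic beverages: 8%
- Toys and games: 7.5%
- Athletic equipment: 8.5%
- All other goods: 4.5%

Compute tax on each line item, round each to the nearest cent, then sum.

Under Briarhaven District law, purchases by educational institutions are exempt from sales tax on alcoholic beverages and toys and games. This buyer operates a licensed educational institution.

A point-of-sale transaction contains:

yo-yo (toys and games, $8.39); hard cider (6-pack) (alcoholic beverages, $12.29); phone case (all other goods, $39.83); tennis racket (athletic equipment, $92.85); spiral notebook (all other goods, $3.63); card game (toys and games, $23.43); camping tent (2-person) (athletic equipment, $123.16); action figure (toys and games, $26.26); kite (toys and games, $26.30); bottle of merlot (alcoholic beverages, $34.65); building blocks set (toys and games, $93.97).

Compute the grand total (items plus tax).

Yo-yo $8.39: toys and games, buyer-exempt → 0% → $0.00
Hard cider (6-pack) $12.29: alcoholic beverages, buyer-exempt → 0% → $0.00
Phone case $39.83: all other goods → 4.5% → $1.79
Tennis racket $92.85: athletic equipment → 8.5% → $7.89
Spiral notebook $3.63: all other goods → 4.5% → $0.16
Card game $23.43: toys and games, buyer-exempt → 0% → $0.00
Camping tent (2-person) $123.16: athletic equipment → 8.5% → $10.47
Action figure $26.26: toys and games, buyer-exempt → 0% → $0.00
Kite $26.30: toys and games, buyer-exempt → 0% → $0.00
Bottle of merlot $34.65: alcoholic beverages, buyer-exempt → 0% → $0.00
Building blocks set $93.97: toys and games, buyer-exempt → 0% → $0.00
Subtotal = $484.76; tax = $20.31; total due = $505.07

$505.07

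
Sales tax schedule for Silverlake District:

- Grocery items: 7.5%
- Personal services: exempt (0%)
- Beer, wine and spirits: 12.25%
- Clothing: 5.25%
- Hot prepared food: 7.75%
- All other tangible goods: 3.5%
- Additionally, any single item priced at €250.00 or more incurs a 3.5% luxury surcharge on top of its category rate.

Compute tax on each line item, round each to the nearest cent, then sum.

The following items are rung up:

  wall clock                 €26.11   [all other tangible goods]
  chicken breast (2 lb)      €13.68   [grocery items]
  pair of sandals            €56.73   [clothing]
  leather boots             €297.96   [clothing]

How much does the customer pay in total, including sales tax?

Wall clock €26.11: all other tangible goods → 3.5% → €0.91
Chicken breast (2 lb) €13.68: grocery items → 7.5% → €1.03
Pair of sandals €56.73: clothing → 5.25% → €2.98
Leather boots €297.96: clothing → 5.25% + 3.5% surcharge = 8.75% → €26.07
Subtotal = €394.48; tax = €30.99; total due = €425.47

€425.47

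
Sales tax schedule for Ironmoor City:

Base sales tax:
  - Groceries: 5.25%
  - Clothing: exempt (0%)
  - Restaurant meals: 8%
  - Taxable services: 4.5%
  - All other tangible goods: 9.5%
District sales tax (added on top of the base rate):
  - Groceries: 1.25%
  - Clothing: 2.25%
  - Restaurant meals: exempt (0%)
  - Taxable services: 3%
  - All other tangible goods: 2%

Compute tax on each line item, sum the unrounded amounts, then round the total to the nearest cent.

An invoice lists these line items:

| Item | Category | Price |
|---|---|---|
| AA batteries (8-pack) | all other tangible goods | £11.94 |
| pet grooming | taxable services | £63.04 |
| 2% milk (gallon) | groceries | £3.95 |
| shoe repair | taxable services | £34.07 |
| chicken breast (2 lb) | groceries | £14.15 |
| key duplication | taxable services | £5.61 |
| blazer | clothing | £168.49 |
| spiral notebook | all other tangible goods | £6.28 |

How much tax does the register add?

£14.77

AA batteries (8-pack) £11.94: all other tangible goods → 9.5% + 2% district = 11.5% → £1.3731
Pet grooming £63.04: taxable services → 4.5% + 3% district = 7.5% → £4.728
2% milk (gallon) £3.95: groceries → 5.25% + 1.25% district = 6.5% → £0.25675
Shoe repair £34.07: taxable services → 4.5% + 3% district = 7.5% → £2.55525
Chicken breast (2 lb) £14.15: groceries → 5.25% + 1.25% district = 6.5% → £0.91975
Key duplication £5.61: taxable services → 4.5% + 3% district = 7.5% → £0.42075
Blazer £168.49: clothing → 0% + 2.25% district = 2.25% → £3.791025
Spiral notebook £6.28: all other tangible goods → 9.5% + 2% district = 11.5% → £0.7222
Unrounded tax sum = £14.766825 → £14.77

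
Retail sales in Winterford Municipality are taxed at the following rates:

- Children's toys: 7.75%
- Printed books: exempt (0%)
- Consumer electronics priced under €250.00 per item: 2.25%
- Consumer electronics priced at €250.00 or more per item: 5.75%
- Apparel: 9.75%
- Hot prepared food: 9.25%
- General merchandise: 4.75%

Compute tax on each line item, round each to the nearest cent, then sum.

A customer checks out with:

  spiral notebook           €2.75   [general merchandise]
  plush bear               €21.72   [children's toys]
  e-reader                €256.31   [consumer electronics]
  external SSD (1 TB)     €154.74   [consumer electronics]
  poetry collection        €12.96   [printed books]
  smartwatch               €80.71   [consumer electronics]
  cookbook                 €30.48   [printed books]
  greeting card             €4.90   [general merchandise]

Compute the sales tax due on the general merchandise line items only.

Spiral notebook €2.75: general merchandise → 4.75% → €0.13
Greeting card €4.90: general merchandise → 4.75% → €0.23
Tax on general merchandise = €0.13 + €0.23 = €0.36

€0.36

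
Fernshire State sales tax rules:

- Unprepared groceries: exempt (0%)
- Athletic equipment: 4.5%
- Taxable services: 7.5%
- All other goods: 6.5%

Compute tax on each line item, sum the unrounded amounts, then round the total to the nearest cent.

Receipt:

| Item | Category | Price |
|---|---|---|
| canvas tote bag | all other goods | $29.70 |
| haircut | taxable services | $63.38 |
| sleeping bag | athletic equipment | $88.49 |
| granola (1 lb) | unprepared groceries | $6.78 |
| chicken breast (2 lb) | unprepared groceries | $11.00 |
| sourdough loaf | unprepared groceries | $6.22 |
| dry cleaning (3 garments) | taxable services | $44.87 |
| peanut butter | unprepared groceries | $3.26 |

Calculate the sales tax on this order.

$14.03

Canvas tote bag $29.70: all other goods → 6.5% → $1.9305
Haircut $63.38: taxable services → 7.5% → $4.7535
Sleeping bag $88.49: athletic equipment → 4.5% → $3.98205
Granola (1 lb) $6.78: unprepared groceries → 0% → $0.00
Chicken breast (2 lb) $11.00: unprepared groceries → 0% → $0.00
Sourdough loaf $6.22: unprepared groceries → 0% → $0.00
Dry cleaning (3 garments) $44.87: taxable services → 7.5% → $3.36525
Peanut butter $3.26: unprepared groceries → 0% → $0.00
Unrounded tax sum = $14.0313 → $14.03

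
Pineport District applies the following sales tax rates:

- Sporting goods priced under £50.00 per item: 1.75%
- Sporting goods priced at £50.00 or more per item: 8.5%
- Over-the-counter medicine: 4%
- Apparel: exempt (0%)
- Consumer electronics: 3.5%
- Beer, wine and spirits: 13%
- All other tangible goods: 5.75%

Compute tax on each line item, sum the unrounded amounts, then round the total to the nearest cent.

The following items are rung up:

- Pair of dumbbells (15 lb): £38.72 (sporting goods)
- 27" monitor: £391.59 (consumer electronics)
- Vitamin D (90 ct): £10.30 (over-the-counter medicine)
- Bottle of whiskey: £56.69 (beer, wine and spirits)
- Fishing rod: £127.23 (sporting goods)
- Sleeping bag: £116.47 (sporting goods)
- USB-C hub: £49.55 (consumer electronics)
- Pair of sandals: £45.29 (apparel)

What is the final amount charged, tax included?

£880.45

Pair of dumbbells (15 lb) £38.72: sporting goods, under £50.00 → 1.75% → £0.6776
27" monitor £391.59: consumer electronics → 3.5% → £13.70565
Vitamin D (90 ct) £10.30: over-the-counter medicine → 4% → £0.412
Bottle of whiskey £56.69: beer, wine and spirits → 13% → £7.3697
Fishing rod £127.23: sporting goods, £50.00 or more → 8.5% → £10.81455
Sleeping bag £116.47: sporting goods, £50.00 or more → 8.5% → £9.89995
USB-C hub £49.55: consumer electronics → 3.5% → £1.73425
Pair of sandals £45.29: apparel → 0% → £0.00
Subtotal = £835.84; unrounded tax = £44.6137 → £44.61; total due = £880.45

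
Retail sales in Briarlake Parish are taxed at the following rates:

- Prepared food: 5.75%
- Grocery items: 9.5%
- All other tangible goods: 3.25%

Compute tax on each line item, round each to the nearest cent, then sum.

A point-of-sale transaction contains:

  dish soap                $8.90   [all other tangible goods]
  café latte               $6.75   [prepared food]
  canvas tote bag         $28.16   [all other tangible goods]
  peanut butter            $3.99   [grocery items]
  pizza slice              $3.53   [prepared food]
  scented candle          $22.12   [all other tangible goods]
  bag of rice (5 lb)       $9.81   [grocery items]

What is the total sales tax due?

Dish soap $8.90: all other tangible goods → 3.25% → $0.29
Café latte $6.75: prepared food → 5.75% → $0.39
Canvas tote bag $28.16: all other tangible goods → 3.25% → $0.92
Peanut butter $3.99: grocery items → 9.5% → $0.38
Pizza slice $3.53: prepared food → 5.75% → $0.20
Scented candle $22.12: all other tangible goods → 3.25% → $0.72
Bag of rice (5 lb) $9.81: grocery items → 9.5% → $0.93
Total tax = $0.29 + $0.39 + $0.92 + $0.38 + $0.20 + $0.72 + $0.93 = $3.83

$3.83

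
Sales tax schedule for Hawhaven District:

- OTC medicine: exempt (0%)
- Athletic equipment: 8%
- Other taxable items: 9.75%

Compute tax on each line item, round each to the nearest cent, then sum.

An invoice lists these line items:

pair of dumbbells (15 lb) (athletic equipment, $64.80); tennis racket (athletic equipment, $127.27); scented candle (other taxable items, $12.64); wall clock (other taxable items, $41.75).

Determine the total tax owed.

Pair of dumbbells (15 lb) $64.80: athletic equipment → 8% → $5.18
Tennis racket $127.27: athletic equipment → 8% → $10.18
Scented candle $12.64: other taxable items → 9.75% → $1.23
Wall clock $41.75: other taxable items → 9.75% → $4.07
Total tax = $5.18 + $10.18 + $1.23 + $4.07 = $20.66

$20.66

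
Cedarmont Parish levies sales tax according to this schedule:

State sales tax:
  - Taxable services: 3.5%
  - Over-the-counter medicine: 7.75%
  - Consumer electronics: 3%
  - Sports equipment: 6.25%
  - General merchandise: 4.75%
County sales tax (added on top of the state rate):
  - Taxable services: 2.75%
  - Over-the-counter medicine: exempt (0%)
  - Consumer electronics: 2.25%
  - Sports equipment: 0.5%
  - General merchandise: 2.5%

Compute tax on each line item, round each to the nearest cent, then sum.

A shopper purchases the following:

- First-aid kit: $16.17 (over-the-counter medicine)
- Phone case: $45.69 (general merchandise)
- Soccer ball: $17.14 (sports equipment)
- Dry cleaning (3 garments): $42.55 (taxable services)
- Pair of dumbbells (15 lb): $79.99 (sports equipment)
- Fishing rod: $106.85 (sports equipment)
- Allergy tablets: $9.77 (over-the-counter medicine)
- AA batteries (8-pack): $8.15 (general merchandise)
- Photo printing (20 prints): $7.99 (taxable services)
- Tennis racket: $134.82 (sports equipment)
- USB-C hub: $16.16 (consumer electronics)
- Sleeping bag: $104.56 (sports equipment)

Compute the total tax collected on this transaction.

$39.85

First-aid kit $16.17: over-the-counter medicine → 7.75% + 0% county = 7.75% → $1.25
Phone case $45.69: general merchandise → 4.75% + 2.5% county = 7.25% → $3.31
Soccer ball $17.14: sports equipment → 6.25% + 0.5% county = 6.75% → $1.16
Dry cleaning (3 garments) $42.55: taxable services → 3.5% + 2.75% county = 6.25% → $2.66
Pair of dumbbells (15 lb) $79.99: sports equipment → 6.25% + 0.5% county = 6.75% → $5.40
Fishing rod $106.85: sports equipment → 6.25% + 0.5% county = 6.75% → $7.21
Allergy tablets $9.77: over-the-counter medicine → 7.75% + 0% county = 7.75% → $0.76
AA batteries (8-pack) $8.15: general merchandise → 4.75% + 2.5% county = 7.25% → $0.59
Photo printing (20 prints) $7.99: taxable services → 3.5% + 2.75% county = 6.25% → $0.50
Tennis racket $134.82: sports equipment → 6.25% + 0.5% county = 6.75% → $9.10
USB-C hub $16.16: consumer electronics → 3% + 2.25% county = 5.25% → $0.85
Sleeping bag $104.56: sports equipment → 6.25% + 0.5% county = 6.75% → $7.06
Total tax = $1.25 + $3.31 + $1.16 + $2.66 + $5.40 + $7.21 + $0.76 + $0.59 + $0.50 + $9.10 + $0.85 + $7.06 = $39.85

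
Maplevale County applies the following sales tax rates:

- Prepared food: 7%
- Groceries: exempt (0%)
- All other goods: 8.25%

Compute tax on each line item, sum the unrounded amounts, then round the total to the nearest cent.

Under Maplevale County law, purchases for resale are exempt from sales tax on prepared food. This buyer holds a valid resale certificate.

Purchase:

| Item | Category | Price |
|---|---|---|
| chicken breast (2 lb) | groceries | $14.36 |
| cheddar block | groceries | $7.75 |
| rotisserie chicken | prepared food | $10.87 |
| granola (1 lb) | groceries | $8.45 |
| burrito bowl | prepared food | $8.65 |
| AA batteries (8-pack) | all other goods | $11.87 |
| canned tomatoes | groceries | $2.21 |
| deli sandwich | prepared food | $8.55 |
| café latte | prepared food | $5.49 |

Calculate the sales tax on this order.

$0.98

Chicken breast (2 lb) $14.36: groceries → 0% → $0.00
Cheddar block $7.75: groceries → 0% → $0.00
Rotisserie chicken $10.87: prepared food, buyer-exempt → 0% → $0.00
Granola (1 lb) $8.45: groceries → 0% → $0.00
Burrito bowl $8.65: prepared food, buyer-exempt → 0% → $0.00
AA batteries (8-pack) $11.87: all other goods → 8.25% → $0.979275
Canned tomatoes $2.21: groceries → 0% → $0.00
Deli sandwich $8.55: prepared food, buyer-exempt → 0% → $0.00
Café latte $5.49: prepared food, buyer-exempt → 0% → $0.00
Unrounded tax sum = $0.979275 → $0.98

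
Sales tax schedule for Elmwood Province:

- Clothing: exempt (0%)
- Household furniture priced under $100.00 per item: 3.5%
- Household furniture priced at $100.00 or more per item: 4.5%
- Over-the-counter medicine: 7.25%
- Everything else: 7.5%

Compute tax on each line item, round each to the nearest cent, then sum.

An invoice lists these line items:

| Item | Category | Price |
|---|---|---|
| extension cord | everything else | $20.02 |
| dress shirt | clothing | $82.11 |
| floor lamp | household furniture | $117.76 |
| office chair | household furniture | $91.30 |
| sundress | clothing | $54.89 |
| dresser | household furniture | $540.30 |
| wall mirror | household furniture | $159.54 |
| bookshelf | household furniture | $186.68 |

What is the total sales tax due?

$49.89

Extension cord $20.02: everything else → 7.5% → $1.50
Dress shirt $82.11: clothing → 0% → $0.00
Floor lamp $117.76: household furniture, $100.00 or more → 4.5% → $5.30
Office chair $91.30: household furniture, under $100.00 → 3.5% → $3.20
Sundress $54.89: clothing → 0% → $0.00
Dresser $540.30: household furniture, $100.00 or more → 4.5% → $24.31
Wall mirror $159.54: household furniture, $100.00 or more → 4.5% → $7.18
Bookshelf $186.68: household furniture, $100.00 or more → 4.5% → $8.40
Total tax = $1.50 + $5.30 + $3.20 + $24.31 + $7.18 + $8.40 = $49.89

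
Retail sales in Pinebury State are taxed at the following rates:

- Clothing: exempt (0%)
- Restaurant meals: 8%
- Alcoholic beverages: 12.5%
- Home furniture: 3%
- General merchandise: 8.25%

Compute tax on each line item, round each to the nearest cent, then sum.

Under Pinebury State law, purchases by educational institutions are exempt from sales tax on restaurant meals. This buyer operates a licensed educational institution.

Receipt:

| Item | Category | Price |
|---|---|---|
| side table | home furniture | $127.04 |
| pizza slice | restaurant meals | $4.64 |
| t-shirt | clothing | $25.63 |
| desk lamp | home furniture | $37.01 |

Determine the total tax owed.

$4.92

Side table $127.04: home furniture → 3% → $3.81
Pizza slice $4.64: restaurant meals, buyer-exempt → 0% → $0.00
T-shirt $25.63: clothing → 0% → $0.00
Desk lamp $37.01: home furniture → 3% → $1.11
Total tax = $3.81 + $1.11 = $4.92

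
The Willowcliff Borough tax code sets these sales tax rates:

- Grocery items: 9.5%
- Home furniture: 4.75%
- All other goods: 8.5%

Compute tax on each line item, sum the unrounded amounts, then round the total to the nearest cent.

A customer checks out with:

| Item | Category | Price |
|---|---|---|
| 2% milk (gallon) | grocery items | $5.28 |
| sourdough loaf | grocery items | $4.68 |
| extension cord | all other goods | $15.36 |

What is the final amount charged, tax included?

$27.57

2% milk (gallon) $5.28: grocery items → 9.5% → $0.5016
Sourdough loaf $4.68: grocery items → 9.5% → $0.4446
Extension cord $15.36: all other goods → 8.5% → $1.3056
Subtotal = $25.32; unrounded tax = $2.2518 → $2.25; total due = $27.57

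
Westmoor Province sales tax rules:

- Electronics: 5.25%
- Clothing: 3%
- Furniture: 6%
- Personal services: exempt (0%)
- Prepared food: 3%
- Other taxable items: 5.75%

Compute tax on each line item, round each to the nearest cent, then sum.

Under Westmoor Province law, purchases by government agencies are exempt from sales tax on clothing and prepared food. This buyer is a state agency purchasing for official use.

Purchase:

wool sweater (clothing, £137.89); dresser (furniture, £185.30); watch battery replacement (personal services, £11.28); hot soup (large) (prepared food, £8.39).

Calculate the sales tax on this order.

£11.12

Wool sweater £137.89: clothing, buyer-exempt → 0% → £0.00
Dresser £185.30: furniture → 6% → £11.12
Watch battery replacement £11.28: personal services → 0% → £0.00
Hot soup (large) £8.39: prepared food, buyer-exempt → 0% → £0.00
Total tax = £11.12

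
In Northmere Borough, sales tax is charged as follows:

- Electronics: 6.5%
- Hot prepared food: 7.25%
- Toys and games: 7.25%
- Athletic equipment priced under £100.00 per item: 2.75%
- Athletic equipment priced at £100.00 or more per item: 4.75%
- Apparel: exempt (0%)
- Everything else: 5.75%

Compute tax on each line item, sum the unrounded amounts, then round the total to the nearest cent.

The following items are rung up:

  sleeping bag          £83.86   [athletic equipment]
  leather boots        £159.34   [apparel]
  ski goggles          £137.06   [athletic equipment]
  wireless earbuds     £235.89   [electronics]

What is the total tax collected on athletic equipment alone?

Sleeping bag £83.86: athletic equipment, under £100.00 → 2.75% → £2.30615
Ski goggles £137.06: athletic equipment, £100.00 or more → 4.75% → £6.51035
Tax on athletic equipment: unrounded sum = £8.8165 → £8.82

£8.82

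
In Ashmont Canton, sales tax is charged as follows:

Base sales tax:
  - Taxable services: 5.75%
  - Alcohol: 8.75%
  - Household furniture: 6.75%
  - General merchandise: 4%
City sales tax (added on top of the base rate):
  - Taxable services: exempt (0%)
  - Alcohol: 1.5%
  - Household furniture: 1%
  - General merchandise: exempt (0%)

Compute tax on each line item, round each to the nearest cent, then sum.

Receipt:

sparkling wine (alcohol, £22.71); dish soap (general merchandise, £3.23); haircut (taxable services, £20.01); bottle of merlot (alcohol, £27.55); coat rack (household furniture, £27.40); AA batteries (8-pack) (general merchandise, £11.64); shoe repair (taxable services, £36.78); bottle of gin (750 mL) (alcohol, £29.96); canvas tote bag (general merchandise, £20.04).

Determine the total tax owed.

£15.00

Sparkling wine £22.71: alcohol → 8.75% + 1.5% city = 10.25% → £2.33
Dish soap £3.23: general merchandise → 4% + 0% city = 4% → £0.13
Haircut £20.01: taxable services → 5.75% + 0% city = 5.75% → £1.15
Bottle of merlot £27.55: alcohol → 8.75% + 1.5% city = 10.25% → £2.82
Coat rack £27.40: household furniture → 6.75% + 1% city = 7.75% → £2.12
AA batteries (8-pack) £11.64: general merchandise → 4% + 0% city = 4% → £0.47
Shoe repair £36.78: taxable services → 5.75% + 0% city = 5.75% → £2.11
Bottle of gin (750 mL) £29.96: alcohol → 8.75% + 1.5% city = 10.25% → £3.07
Canvas tote bag £20.04: general merchandise → 4% + 0% city = 4% → £0.80
Total tax = £2.33 + £0.13 + £1.15 + £2.82 + £2.12 + £0.47 + £2.11 + £3.07 + £0.80 = £15.00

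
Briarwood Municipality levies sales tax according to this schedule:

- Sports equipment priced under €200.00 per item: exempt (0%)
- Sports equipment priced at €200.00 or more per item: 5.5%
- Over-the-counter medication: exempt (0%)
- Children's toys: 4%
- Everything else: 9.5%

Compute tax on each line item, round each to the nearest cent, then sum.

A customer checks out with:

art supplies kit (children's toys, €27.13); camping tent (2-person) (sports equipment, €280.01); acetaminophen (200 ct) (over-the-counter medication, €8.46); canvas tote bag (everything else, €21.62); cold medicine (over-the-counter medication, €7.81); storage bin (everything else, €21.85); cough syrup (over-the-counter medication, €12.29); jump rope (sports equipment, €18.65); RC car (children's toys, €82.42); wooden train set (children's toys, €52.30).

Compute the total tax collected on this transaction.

€26.01

Art supplies kit €27.13: children's toys → 4% → €1.09
Camping tent (2-person) €280.01: sports equipment, €200.00 or more → 5.5% → €15.40
Acetaminophen (200 ct) €8.46: over-the-counter medication → 0% → €0.00
Canvas tote bag €21.62: everything else → 9.5% → €2.05
Cold medicine €7.81: over-the-counter medication → 0% → €0.00
Storage bin €21.85: everything else → 9.5% → €2.08
Cough syrup €12.29: over-the-counter medication → 0% → €0.00
Jump rope €18.65: sports equipment, under €200.00 → 0% → €0.00
RC car €82.42: children's toys → 4% → €3.30
Wooden train set €52.30: children's toys → 4% → €2.09
Total tax = €1.09 + €15.40 + €2.05 + €2.08 + €3.30 + €2.09 = €26.01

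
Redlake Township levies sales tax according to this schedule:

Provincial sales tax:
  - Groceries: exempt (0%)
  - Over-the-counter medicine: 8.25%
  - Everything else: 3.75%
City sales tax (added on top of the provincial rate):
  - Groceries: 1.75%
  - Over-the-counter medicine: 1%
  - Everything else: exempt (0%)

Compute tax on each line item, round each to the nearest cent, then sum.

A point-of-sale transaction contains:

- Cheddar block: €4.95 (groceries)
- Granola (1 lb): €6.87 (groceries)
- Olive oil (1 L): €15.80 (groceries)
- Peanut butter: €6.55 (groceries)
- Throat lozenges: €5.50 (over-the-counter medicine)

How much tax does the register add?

€1.11

Cheddar block €4.95: groceries → 0% + 1.75% city = 1.75% → €0.09
Granola (1 lb) €6.87: groceries → 0% + 1.75% city = 1.75% → €0.12
Olive oil (1 L) €15.80: groceries → 0% + 1.75% city = 1.75% → €0.28
Peanut butter €6.55: groceries → 0% + 1.75% city = 1.75% → €0.11
Throat lozenges €5.50: over-the-counter medicine → 8.25% + 1% city = 9.25% → €0.51
Total tax = €0.09 + €0.12 + €0.28 + €0.11 + €0.51 = €1.11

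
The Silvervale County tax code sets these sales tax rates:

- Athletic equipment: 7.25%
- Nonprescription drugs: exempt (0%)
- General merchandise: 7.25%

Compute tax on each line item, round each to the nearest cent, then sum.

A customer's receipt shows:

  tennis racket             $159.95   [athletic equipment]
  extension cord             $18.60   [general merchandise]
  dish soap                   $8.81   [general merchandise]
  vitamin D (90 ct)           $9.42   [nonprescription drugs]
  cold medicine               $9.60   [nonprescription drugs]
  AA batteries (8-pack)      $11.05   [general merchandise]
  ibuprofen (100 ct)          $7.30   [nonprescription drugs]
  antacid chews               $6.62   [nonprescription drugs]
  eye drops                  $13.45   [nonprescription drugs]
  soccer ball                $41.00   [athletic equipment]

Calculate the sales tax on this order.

$17.36

Tennis racket $159.95: athletic equipment → 7.25% → $11.60
Extension cord $18.60: general merchandise → 7.25% → $1.35
Dish soap $8.81: general merchandise → 7.25% → $0.64
Vitamin D (90 ct) $9.42: nonprescription drugs → 0% → $0.00
Cold medicine $9.60: nonprescription drugs → 0% → $0.00
AA batteries (8-pack) $11.05: general merchandise → 7.25% → $0.80
Ibuprofen (100 ct) $7.30: nonprescription drugs → 0% → $0.00
Antacid chews $6.62: nonprescription drugs → 0% → $0.00
Eye drops $13.45: nonprescription drugs → 0% → $0.00
Soccer ball $41.00: athletic equipment → 7.25% → $2.97
Total tax = $11.60 + $1.35 + $0.64 + $0.80 + $2.97 = $17.36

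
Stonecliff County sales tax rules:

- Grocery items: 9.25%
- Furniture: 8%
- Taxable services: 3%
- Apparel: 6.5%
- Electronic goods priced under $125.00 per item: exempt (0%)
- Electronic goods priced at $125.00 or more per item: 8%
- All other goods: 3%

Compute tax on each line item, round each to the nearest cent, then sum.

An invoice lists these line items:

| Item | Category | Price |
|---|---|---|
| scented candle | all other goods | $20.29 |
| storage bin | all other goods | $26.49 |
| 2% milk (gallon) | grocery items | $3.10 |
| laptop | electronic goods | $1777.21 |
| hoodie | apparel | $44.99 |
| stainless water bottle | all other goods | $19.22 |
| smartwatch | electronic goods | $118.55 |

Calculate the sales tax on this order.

$147.37

Scented candle $20.29: all other goods → 3% → $0.61
Storage bin $26.49: all other goods → 3% → $0.79
2% milk (gallon) $3.10: grocery items → 9.25% → $0.29
Laptop $1777.21: electronic goods, $125.00 or more → 8% → $142.18
Hoodie $44.99: apparel → 6.5% → $2.92
Stainless water bottle $19.22: all other goods → 3% → $0.58
Smartwatch $118.55: electronic goods, under $125.00 → 0% → $0.00
Total tax = $0.61 + $0.79 + $0.29 + $142.18 + $2.92 + $0.58 = $147.37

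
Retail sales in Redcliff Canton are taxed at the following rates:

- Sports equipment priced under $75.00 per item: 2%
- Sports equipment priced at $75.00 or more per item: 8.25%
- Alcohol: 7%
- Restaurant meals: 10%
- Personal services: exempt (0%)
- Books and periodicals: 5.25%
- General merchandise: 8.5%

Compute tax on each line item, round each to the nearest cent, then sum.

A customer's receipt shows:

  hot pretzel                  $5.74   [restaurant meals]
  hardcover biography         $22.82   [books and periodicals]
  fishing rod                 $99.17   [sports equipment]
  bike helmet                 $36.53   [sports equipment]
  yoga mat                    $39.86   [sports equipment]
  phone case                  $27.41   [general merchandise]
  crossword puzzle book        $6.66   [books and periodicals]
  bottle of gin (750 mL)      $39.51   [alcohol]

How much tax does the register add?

Hot pretzel $5.74: restaurant meals → 10% → $0.57
Hardcover biography $22.82: books and periodicals → 5.25% → $1.20
Fishing rod $99.17: sports equipment, $75.00 or more → 8.25% → $8.18
Bike helmet $36.53: sports equipment, under $75.00 → 2% → $0.73
Yoga mat $39.86: sports equipment, under $75.00 → 2% → $0.80
Phone case $27.41: general merchandise → 8.5% → $2.33
Crossword puzzle book $6.66: books and periodicals → 5.25% → $0.35
Bottle of gin (750 mL) $39.51: alcohol → 7% → $2.77
Total tax = $0.57 + $1.20 + $8.18 + $0.73 + $0.80 + $2.33 + $0.35 + $2.77 = $16.93

$16.93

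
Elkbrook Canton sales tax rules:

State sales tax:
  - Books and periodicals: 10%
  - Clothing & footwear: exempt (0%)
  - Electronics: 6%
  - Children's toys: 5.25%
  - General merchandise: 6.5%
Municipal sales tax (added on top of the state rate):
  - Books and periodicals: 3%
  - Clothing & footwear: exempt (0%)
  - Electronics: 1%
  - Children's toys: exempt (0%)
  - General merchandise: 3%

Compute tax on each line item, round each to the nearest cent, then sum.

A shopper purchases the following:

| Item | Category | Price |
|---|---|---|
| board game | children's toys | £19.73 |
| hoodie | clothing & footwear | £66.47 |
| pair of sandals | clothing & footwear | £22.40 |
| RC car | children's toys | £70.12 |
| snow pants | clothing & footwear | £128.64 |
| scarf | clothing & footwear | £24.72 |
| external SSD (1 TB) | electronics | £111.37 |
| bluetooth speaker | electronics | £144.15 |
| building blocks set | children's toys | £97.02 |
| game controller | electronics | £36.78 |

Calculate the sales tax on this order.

£30.27

Board game £19.73: children's toys → 5.25% + 0% municipal = 5.25% → £1.04
Hoodie £66.47: clothing & footwear → 0% + 0% municipal = 0% → £0.00
Pair of sandals £22.40: clothing & footwear → 0% + 0% municipal = 0% → £0.00
RC car £70.12: children's toys → 5.25% + 0% municipal = 5.25% → £3.68
Snow pants £128.64: clothing & footwear → 0% + 0% municipal = 0% → £0.00
Scarf £24.72: clothing & footwear → 0% + 0% municipal = 0% → £0.00
External SSD (1 TB) £111.37: electronics → 6% + 1% municipal = 7% → £7.80
Bluetooth speaker £144.15: electronics → 6% + 1% municipal = 7% → £10.09
Building blocks set £97.02: children's toys → 5.25% + 0% municipal = 5.25% → £5.09
Game controller £36.78: electronics → 6% + 1% municipal = 7% → £2.57
Total tax = £1.04 + £3.68 + £7.80 + £10.09 + £5.09 + £2.57 = £30.27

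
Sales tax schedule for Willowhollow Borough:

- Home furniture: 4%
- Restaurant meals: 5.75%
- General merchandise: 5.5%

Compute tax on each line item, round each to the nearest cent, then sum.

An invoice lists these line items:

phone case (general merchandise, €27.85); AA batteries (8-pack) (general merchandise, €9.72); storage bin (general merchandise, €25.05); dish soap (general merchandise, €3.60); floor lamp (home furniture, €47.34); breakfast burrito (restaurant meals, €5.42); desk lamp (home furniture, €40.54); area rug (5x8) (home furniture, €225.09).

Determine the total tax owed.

Phone case €27.85: general merchandise → 5.5% → €1.53
AA batteries (8-pack) €9.72: general merchandise → 5.5% → €0.53
Storage bin €25.05: general merchandise → 5.5% → €1.38
Dish soap €3.60: general merchandise → 5.5% → €0.20
Floor lamp €47.34: home furniture → 4% → €1.89
Breakfast burrito €5.42: restaurant meals → 5.75% → €0.31
Desk lamp €40.54: home furniture → 4% → €1.62
Area rug (5x8) €225.09: home furniture → 4% → €9.00
Total tax = €1.53 + €0.53 + €1.38 + €0.20 + €1.89 + €0.31 + €1.62 + €9.00 = €16.46

€16.46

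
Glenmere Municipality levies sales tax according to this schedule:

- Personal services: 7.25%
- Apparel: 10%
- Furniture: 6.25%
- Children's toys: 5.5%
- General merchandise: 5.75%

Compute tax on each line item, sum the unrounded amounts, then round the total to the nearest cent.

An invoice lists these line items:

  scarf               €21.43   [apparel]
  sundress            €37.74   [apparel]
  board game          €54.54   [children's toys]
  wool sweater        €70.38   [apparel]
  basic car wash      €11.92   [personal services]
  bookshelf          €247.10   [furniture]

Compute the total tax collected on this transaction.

€32.26

Scarf €21.43: apparel → 10% → €2.143
Sundress €37.74: apparel → 10% → €3.774
Board game €54.54: children's toys → 5.5% → €2.9997
Wool sweater €70.38: apparel → 10% → €7.038
Basic car wash €11.92: personal services → 7.25% → €0.8642
Bookshelf €247.10: furniture → 6.25% → €15.44375
Unrounded tax sum = €32.26265 → €32.26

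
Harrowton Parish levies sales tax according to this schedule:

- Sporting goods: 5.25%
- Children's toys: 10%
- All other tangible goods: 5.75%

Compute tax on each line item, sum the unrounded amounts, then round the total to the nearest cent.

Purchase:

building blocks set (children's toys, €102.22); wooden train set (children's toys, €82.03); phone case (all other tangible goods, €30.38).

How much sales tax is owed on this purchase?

Building blocks set €102.22: children's toys → 10% → €10.222
Wooden train set €82.03: children's toys → 10% → €8.203
Phone case €30.38: all other tangible goods → 5.75% → €1.74685
Unrounded tax sum = €20.17185 → €20.17

€20.17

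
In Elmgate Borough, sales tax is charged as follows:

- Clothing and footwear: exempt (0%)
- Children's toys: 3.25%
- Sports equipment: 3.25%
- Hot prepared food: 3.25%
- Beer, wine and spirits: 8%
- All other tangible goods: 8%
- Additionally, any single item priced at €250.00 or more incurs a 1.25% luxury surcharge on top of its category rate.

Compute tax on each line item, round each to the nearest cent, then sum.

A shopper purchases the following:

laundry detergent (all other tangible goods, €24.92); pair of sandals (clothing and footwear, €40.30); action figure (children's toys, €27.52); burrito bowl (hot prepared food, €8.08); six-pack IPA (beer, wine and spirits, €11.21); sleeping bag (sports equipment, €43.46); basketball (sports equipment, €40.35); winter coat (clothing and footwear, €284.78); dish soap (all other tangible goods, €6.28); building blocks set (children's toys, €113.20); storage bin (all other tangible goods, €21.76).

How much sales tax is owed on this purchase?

€16.24

Laundry detergent €24.92: all other tangible goods → 8% → €1.99
Pair of sandals €40.30: clothing and footwear → 0% → €0.00
Action figure €27.52: children's toys → 3.25% → €0.89
Burrito bowl €8.08: hot prepared food → 3.25% → €0.26
Six-pack IPA €11.21: beer, wine and spirits → 8% → €0.90
Sleeping bag €43.46: sports equipment → 3.25% → €1.41
Basketball €40.35: sports equipment → 3.25% → €1.31
Winter coat €284.78: clothing and footwear → 0% + 1.25% surcharge = 1.25% → €3.56
Dish soap €6.28: all other tangible goods → 8% → €0.50
Building blocks set €113.20: children's toys → 3.25% → €3.68
Storage bin €21.76: all other tangible goods → 8% → €1.74
Total tax = €1.99 + €0.89 + €0.26 + €0.90 + €1.41 + €1.31 + €3.56 + €0.50 + €3.68 + €1.74 = €16.24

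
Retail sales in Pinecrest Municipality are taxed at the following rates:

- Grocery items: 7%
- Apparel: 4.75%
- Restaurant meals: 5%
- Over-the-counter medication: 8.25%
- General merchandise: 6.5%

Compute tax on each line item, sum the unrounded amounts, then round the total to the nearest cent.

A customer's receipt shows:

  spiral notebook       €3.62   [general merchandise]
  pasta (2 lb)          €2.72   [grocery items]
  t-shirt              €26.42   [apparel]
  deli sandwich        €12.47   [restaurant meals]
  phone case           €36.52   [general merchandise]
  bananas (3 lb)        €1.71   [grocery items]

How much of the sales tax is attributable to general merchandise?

Spiral notebook €3.62: general merchandise → 6.5% → €0.2353
Phone case €36.52: general merchandise → 6.5% → €2.3738
Tax on general merchandise: unrounded sum = €2.6091 → €2.61

€2.61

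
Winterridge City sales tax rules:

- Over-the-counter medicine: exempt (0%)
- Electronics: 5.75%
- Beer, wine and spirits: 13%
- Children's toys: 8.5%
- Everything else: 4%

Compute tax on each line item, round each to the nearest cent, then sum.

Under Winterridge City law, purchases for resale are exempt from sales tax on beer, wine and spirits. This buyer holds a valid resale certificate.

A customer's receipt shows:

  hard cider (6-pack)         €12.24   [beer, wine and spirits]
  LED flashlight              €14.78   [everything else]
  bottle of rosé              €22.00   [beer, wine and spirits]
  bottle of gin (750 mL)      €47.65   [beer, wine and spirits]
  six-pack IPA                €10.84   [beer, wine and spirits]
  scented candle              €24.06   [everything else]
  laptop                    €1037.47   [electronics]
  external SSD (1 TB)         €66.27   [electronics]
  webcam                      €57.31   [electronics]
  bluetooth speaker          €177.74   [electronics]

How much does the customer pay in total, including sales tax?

€1548.89

Hard cider (6-pack) €12.24: beer, wine and spirits, buyer-exempt → 0% → €0.00
LED flashlight €14.78: everything else → 4% → €0.59
Bottle of rosé €22.00: beer, wine and spirits, buyer-exempt → 0% → €0.00
Bottle of gin (750 mL) €47.65: beer, wine and spirits, buyer-exempt → 0% → €0.00
Six-pack IPA €10.84: beer, wine and spirits, buyer-exempt → 0% → €0.00
Scented candle €24.06: everything else → 4% → €0.96
Laptop €1037.47: electronics → 5.75% → €59.65
External SSD (1 TB) €66.27: electronics → 5.75% → €3.81
Webcam €57.31: electronics → 5.75% → €3.30
Bluetooth speaker €177.74: electronics → 5.75% → €10.22
Subtotal = €1470.36; tax = €78.53; total due = €1548.89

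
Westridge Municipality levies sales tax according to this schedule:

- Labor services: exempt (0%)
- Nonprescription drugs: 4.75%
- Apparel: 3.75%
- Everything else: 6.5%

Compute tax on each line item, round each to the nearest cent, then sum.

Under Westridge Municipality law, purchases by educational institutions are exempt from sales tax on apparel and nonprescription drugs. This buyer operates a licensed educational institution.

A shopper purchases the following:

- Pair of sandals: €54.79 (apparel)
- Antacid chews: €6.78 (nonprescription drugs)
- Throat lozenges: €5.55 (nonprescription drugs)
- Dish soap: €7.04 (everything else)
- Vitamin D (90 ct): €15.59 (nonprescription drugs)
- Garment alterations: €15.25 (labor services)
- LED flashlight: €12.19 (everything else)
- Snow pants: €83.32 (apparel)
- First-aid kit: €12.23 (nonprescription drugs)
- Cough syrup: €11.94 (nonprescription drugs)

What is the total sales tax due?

Pair of sandals €54.79: apparel, buyer-exempt → 0% → €0.00
Antacid chews €6.78: nonprescription drugs, buyer-exempt → 0% → €0.00
Throat lozenges €5.55: nonprescription drugs, buyer-exempt → 0% → €0.00
Dish soap €7.04: everything else → 6.5% → €0.46
Vitamin D (90 ct) €15.59: nonprescription drugs, buyer-exempt → 0% → €0.00
Garment alterations €15.25: labor services → 0% → €0.00
LED flashlight €12.19: everything else → 6.5% → €0.79
Snow pants €83.32: apparel, buyer-exempt → 0% → €0.00
First-aid kit €12.23: nonprescription drugs, buyer-exempt → 0% → €0.00
Cough syrup €11.94: nonprescription drugs, buyer-exempt → 0% → €0.00
Total tax = €0.46 + €0.79 = €1.25

€1.25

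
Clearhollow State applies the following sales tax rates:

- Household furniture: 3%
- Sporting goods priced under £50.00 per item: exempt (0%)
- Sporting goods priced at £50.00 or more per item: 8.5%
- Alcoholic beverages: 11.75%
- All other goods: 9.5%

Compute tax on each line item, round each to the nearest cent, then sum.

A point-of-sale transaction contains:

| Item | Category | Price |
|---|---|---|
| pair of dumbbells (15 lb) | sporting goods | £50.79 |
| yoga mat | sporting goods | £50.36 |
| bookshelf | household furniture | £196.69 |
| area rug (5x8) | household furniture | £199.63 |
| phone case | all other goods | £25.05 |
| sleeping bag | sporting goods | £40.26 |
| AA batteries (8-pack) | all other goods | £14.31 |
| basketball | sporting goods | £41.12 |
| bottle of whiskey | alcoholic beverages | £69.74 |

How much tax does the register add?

£32.42

Pair of dumbbells (15 lb) £50.79: sporting goods, £50.00 or more → 8.5% → £4.32
Yoga mat £50.36: sporting goods, £50.00 or more → 8.5% → £4.28
Bookshelf £196.69: household furniture → 3% → £5.90
Area rug (5x8) £199.63: household furniture → 3% → £5.99
Phone case £25.05: all other goods → 9.5% → £2.38
Sleeping bag £40.26: sporting goods, under £50.00 → 0% → £0.00
AA batteries (8-pack) £14.31: all other goods → 9.5% → £1.36
Basketball £41.12: sporting goods, under £50.00 → 0% → £0.00
Bottle of whiskey £69.74: alcoholic beverages → 11.75% → £8.19
Total tax = £4.32 + £4.28 + £5.90 + £5.99 + £2.38 + £1.36 + £8.19 = £32.42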